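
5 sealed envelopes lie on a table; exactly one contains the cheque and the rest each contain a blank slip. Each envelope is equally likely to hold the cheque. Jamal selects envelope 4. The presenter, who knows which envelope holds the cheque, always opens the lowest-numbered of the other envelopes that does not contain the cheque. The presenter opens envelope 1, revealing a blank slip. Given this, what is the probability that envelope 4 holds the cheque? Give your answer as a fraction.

1/4

Apply Bayes' rule, conditioning on where the cheque actually is.
If it is in envelope 1 (prior 1/5): the presenter opened envelope 1, so this case is ruled out; weight (1/5)·0 = 0.
If it is in any of envelopes 2, 3, 4, and 5 (prior 1/5 each): envelope 1 is the lowest-numbered option available, probability 1; weight (1/5)·1 = 1/5 each.
The weights sum to 4/5.
So P(the cheque in envelope 4 | the presenter opened envelope 1) = (1/5) / (4/5) = 1/4.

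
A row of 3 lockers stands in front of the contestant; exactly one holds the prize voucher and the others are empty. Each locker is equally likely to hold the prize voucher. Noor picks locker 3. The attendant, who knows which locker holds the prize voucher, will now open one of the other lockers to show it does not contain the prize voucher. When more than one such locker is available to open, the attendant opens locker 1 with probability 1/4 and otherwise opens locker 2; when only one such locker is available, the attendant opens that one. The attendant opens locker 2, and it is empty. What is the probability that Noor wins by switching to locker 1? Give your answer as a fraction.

4/7

Apply Bayes' rule, conditioning on where the prize voucher actually is.
If it is in locker 1 (prior 1/3): only locker 2 is available, probability 1; weight (1/3)·1 = 1/3.
If it is in locker 2 (prior 1/3): the attendant opened locker 2, so this case is ruled out; weight (1/3)·0 = 0.
If it is in locker 3 (prior 1/3): locker 1 is available but not opened, probability 3/4; weight (1/3)·(3/4) = 1/4.
The weights sum to 7/12.
So P(the prize voucher in locker 1 | the attendant opened locker 2) = (1/3) / (7/12) = 4/7.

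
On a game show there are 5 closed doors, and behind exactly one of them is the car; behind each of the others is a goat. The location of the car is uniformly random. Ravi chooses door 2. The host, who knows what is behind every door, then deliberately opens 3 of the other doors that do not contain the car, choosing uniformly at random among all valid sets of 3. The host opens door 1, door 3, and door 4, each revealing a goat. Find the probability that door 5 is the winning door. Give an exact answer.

Consider each possible location of the car in turn.
If it is behind any of doors 1, 3, and 4 (prior 1/5 each): that door was opened and seen not to hold the prize — ruled out; weight (1/5)·0 = 0 each.
If it is behind door 2 (prior 1/5): the host has 4 equally likely choices, so probability 1/4; weight (1/5)·(1/4) = 1/20.
If it is behind door 5 (prior 1/5): the host has no choice, probability 1; weight (1/5)·1 = 1/5.
The weights sum to 1/4.
So P(the car behind door 5 | the host opened door 1, door 3, and door 4) = (1/5) / (1/4) = 4/5.

4/5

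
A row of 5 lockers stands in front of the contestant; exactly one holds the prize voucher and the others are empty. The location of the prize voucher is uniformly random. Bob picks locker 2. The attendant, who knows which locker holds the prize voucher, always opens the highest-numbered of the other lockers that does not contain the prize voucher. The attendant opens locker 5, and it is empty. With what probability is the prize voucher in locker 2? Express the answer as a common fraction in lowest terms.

Condition on the true location of the prize voucher.
If it is in any of lockers 1, 2, 3, and 4 (prior 1/5 each): locker 5 is the highest-numbered option available, probability 1; weight (1/5)·1 = 1/5 each.
If it is in locker 5 (prior 1/5): the attendant opened locker 5, so this case is ruled out; weight (1/5)·0 = 0.
The weights sum to 4/5.
So P(the prize voucher in locker 2 | the attendant opened locker 5) = (1/5) / (4/5) = 1/4.

1/4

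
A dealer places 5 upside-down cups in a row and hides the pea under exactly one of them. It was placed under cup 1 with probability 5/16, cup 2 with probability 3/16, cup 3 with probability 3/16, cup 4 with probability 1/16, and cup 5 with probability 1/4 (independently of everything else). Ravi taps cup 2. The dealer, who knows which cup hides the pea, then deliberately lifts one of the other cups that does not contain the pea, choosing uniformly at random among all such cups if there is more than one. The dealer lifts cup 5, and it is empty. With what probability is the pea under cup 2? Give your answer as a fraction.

1/5

Consider each possible location of the pea in turn.
If it is under cup 1 (prior 5/16): the dealer has 3 equally likely choices, so probability 1/3; weight (5/16)·(1/3) = 5/48.
If it is under cup 2 (prior 3/16): the dealer has 4 equally likely choices, so probability 1/4; weight (3/16)·(1/4) = 3/64.
If it is under cup 3 (prior 3/16): the dealer has 3 equally likely choices, so probability 1/3; weight (3/16)·(1/3) = 1/16.
If it is under cup 4 (prior 1/16): the dealer has 3 equally likely choices, so probability 1/3; weight (1/16)·(1/3) = 1/48.
If it is under cup 5 (prior 1/4): the dealer opened cup 5, so this case is ruled out; weight (1/4)·0 = 0.
The weights sum to 15/64.
So P(the pea under cup 2 | the dealer opened cup 5) = (3/64) / (15/64) = 1/5.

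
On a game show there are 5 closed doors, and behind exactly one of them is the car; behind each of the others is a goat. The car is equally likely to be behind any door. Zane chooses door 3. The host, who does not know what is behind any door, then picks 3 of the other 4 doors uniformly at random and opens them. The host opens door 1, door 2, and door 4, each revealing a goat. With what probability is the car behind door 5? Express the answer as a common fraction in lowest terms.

1/2

Apply Bayes' rule, conditioning on where the car actually is.
If it is behind any of doors 1, 2, and 4 (prior 1/5 each): that door was opened and seen not to hold the prize — ruled out; weight (1/5)·0 = 0 each.
If it is behind either of doors 3 and 5 (prior 1/5 each): the host picks exactly this set with probability 1/4 regardless, and none is the prize; weight (1/5)·(1/4) = 1/20 each.
The weights sum to 1/10.
So P(the car behind door 5 | the host opened door 1, door 2, and door 4) = (1/20) / (1/10) = 1/2.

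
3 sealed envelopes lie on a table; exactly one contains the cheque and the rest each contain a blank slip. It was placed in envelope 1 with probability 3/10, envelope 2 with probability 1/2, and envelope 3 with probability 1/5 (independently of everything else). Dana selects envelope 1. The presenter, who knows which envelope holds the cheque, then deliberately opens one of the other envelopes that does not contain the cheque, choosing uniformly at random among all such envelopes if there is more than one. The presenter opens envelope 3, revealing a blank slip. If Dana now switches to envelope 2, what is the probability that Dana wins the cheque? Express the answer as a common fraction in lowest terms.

10/13

Consider each possible location of the cheque in turn.
If it is in envelope 1 (prior 3/10): the presenter has 2 equally likely choices, so probability 1/2; weight (3/10)·(1/2) = 3/20.
If it is in envelope 2 (prior 1/2): the presenter has no choice, probability 1; weight (1/2)·1 = 1/2.
If it is in envelope 3 (prior 1/5): the presenter opened envelope 3, so this case is ruled out; weight (1/5)·0 = 0.
The weights sum to 13/20.
So P(the cheque in envelope 2 | the presenter opened envelope 3) = (1/2) / (13/20) = 10/13.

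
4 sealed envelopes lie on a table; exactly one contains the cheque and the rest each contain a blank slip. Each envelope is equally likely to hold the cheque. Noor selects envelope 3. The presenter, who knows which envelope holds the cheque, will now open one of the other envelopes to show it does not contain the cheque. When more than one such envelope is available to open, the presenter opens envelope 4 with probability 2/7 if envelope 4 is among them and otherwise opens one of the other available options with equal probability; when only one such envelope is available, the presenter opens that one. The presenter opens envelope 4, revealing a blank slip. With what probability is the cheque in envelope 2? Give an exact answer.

Apply Bayes' rule, conditioning on where the cheque actually is.
If it is in any of envelopes 1, 2, and 3 (prior 1/4 each): envelope 4 is available, opened with probability 2/7; weight (1/4)·(2/7) = 1/14 each.
If it is in envelope 4 (prior 1/4): the presenter opened envelope 4, so this case is ruled out; weight (1/4)·0 = 0.
The weights sum to 3/14.
So P(the cheque in envelope 2 | the presenter opened envelope 4) = (1/14) / (3/14) = 1/3.

1/3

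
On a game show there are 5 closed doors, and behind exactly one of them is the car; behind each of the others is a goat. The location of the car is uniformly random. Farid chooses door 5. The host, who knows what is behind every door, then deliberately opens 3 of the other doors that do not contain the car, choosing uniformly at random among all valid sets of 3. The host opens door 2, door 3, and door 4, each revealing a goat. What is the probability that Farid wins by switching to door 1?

4/5

Consider each possible location of the car in turn.
If it is behind door 1 (prior 1/5): the host has no choice, probability 1; weight (1/5)·1 = 1/5.
If it is behind any of doors 2, 3, and 4 (prior 1/5 each): that door was opened and seen not to hold the prize — ruled out; weight (1/5)·0 = 0 each.
If it is behind door 5 (prior 1/5): the host has 4 equally likely choices, so probability 1/4; weight (1/5)·(1/4) = 1/20.
The weights sum to 1/4.
So P(the car behind door 1 | the host opened door 2, door 3, and door 4) = (1/5) / (1/4) = 4/5.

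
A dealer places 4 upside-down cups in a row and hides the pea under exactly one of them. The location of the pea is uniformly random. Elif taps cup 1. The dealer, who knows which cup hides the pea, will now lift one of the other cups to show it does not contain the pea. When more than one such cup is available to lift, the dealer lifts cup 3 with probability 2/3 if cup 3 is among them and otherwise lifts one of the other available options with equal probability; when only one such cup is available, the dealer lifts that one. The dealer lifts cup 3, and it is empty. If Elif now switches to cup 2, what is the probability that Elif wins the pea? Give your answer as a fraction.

1/3

Apply Bayes' rule, conditioning on where the pea actually is.
If it is under any of cups 1, 2, and 4 (prior 1/4 each): cup 3 is available, opened with probability 2/3; weight (1/4)·(2/3) = 1/6 each.
If it is under cup 3 (prior 1/4): the dealer opened cup 3, so this case is ruled out; weight (1/4)·0 = 0.
The weights sum to 1/2.
So P(the pea under cup 2 | the dealer opened cup 3) = (1/6) / (1/2) = 1/3.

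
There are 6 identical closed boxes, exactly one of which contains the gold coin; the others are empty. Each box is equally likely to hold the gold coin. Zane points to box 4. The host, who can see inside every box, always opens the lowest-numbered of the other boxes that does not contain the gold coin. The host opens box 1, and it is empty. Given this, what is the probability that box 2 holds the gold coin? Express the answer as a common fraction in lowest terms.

Condition on the true location of the gold coin.
If it is in box 1 (prior 1/6): the host opened box 1, so this case is ruled out; weight (1/6)·0 = 0.
If it is in any of boxes 2, 3, 4, 5, and 6 (prior 1/6 each): box 1 is the lowest-numbered option available, probability 1; weight (1/6)·1 = 1/6 each.
The weights sum to 5/6.
So P(the gold coin in box 2 | the host opened box 1) = (1/6) / (5/6) = 1/5.

1/5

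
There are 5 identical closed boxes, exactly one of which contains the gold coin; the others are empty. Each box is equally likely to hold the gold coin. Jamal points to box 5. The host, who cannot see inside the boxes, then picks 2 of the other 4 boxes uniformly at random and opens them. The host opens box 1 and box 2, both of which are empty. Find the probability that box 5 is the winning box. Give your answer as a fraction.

1/3

Apply Bayes' rule, conditioning on where the gold coin actually is.
If it is in either of boxes 1 and 2 (prior 1/5 each): that box was opened and seen not to hold the prize — ruled out; weight (1/5)·0 = 0 each.
If it is in any of boxes 3, 4, and 5 (prior 1/5 each): the host picks exactly this set with probability 1/6 regardless, and none is the prize; weight (1/5)·(1/6) = 1/30 each.
The weights sum to 1/10.
So P(the gold coin in box 5 | the host opened box 1 and box 2) = (1/30) / (1/10) = 1/3.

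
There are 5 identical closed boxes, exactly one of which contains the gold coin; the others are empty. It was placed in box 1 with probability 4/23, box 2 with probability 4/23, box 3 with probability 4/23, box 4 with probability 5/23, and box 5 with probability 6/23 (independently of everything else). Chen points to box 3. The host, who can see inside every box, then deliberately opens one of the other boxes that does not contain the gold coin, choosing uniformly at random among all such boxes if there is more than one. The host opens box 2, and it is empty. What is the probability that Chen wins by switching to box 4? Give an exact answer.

Apply Bayes' rule, conditioning on where the gold coin actually is.
If it is in box 1 (prior 4/23): the host has 3 equally likely choices, so probability 1/3; weight (4/23)·(1/3) = 4/69.
If it is in box 2 (prior 4/23): the host opened box 2, so this case is ruled out; weight (4/23)·0 = 0.
If it is in box 3 (prior 4/23): the host has 4 equally likely choices, so probability 1/4; weight (4/23)·(1/4) = 1/23.
If it is in box 4 (prior 5/23): the host has 3 equally likely choices, so probability 1/3; weight (5/23)·(1/3) = 5/69.
If it is in box 5 (prior 6/23): the host has 3 equally likely choices, so probability 1/3; weight (6/23)·(1/3) = 2/23.
The weights sum to 6/23.
So P(the gold coin in box 4 | the host opened box 2) = (5/69) / (6/23) = 5/18.

5/18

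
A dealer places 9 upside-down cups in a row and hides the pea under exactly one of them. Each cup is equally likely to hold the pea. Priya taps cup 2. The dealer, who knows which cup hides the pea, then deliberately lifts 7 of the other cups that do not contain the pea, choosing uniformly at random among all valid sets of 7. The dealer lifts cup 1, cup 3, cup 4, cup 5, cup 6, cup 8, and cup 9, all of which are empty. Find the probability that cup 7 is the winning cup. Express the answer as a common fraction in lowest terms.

Condition on the true location of the pea.
If it is under any of cups 1, 3, 4, 5, 6, 8, and 9 (prior 1/9 each): that cup was opened and seen not to hold the prize — ruled out; weight (1/9)·0 = 0 each.
If it is under cup 2 (prior 1/9): the dealer has 8 equally likely choices, so probability 1/8; weight (1/9)·(1/8) = 1/72.
If it is under cup 7 (prior 1/9): the dealer has no choice, probability 1; weight (1/9)·1 = 1/9.
The weights sum to 1/8.
So P(the pea under cup 7 | the dealer opened cup 1, cup 3, cup 4, cup 5, cup 6, cup 8, and cup 9) = (1/9) / (1/8) = 8/9.

8/9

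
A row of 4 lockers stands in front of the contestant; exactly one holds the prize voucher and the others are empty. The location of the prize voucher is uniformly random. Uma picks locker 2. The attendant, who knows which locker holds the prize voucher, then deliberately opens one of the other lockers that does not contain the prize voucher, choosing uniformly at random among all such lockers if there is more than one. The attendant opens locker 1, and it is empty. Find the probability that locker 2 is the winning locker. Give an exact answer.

1/4

Condition on the true location of the prize voucher.
If it is in locker 1 (prior 1/4): the attendant opened locker 1, so this case is ruled out; weight (1/4)·0 = 0.
If it is in locker 2 (prior 1/4): the attendant has 3 equally likely choices, so probability 1/3; weight (1/4)·(1/3) = 1/12.
If it is in either of lockers 3 and 4 (prior 1/4 each): the attendant has 2 equally likely choices, so probability 1/2; weight (1/4)·(1/2) = 1/8 each.
The weights sum to 1/3.
So P(the prize voucher in locker 2 | the attendant opened locker 1) = (1/12) / (1/3) = 1/4.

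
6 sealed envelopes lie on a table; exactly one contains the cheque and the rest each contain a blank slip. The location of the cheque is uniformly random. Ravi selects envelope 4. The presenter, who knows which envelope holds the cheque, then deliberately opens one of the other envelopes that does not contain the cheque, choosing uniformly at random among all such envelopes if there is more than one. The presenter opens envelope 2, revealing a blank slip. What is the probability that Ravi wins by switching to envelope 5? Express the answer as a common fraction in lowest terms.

5/24

Condition on the true location of the cheque.
If it is in any of envelopes 1, 3, 5, and 6 (prior 1/6 each): the presenter has 4 equally likely choices, so probability 1/4; weight (1/6)·(1/4) = 1/24 each.
If it is in envelope 2 (prior 1/6): the presenter opened envelope 2, so this case is ruled out; weight (1/6)·0 = 0.
If it is in envelope 4 (prior 1/6): the presenter has 5 equally likely choices, so probability 1/5; weight (1/6)·(1/5) = 1/30.
The weights sum to 1/5.
So P(the cheque in envelope 5 | the presenter opened envelope 2) = (1/24) / (1/5) = 5/24.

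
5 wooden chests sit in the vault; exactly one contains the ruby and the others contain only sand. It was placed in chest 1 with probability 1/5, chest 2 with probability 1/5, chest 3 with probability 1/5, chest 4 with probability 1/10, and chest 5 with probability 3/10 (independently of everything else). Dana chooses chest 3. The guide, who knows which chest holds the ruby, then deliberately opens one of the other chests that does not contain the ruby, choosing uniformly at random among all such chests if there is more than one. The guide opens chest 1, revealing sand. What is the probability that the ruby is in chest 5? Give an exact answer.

Consider each possible location of the ruby in turn.
If it is in chest 1 (prior 1/5): the guide opened chest 1, so this case is ruled out; weight (1/5)·0 = 0.
If it is in chest 2 (prior 1/5): the guide has 3 equally likely choices, so probability 1/3; weight (1/5)·(1/3) = 1/15.
If it is in chest 3 (prior 1/5): the guide has 4 equally likely choices, so probability 1/4; weight (1/5)·(1/4) = 1/20.
If it is in chest 4 (prior 1/10): the guide has 3 equally likely choices, so probability 1/3; weight (1/10)·(1/3) = 1/30.
If it is in chest 5 (prior 3/10): the guide has 3 equally likely choices, so probability 1/3; weight (3/10)·(1/3) = 1/10.
The weights sum to 1/4.
So P(the ruby in chest 5 | the guide opened chest 1) = (1/10) / (1/4) = 2/5.

2/5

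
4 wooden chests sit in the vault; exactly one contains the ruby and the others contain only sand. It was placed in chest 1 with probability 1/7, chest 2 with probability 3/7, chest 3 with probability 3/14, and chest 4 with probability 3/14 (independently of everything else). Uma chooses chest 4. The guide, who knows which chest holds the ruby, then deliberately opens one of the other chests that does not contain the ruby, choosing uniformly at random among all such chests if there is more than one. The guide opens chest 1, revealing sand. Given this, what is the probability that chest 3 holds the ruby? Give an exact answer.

Condition on the true location of the ruby.
If it is in chest 1 (prior 1/7): the guide opened chest 1, so this case is ruled out; weight (1/7)·0 = 0.
If it is in chest 2 (prior 3/7): the guide has 2 equally likely choices, so probability 1/2; weight (3/7)·(1/2) = 3/14.
If it is in chest 3 (prior 3/14): the guide has 2 equally likely choices, so probability 1/2; weight (3/14)·(1/2) = 3/28.
If it is in chest 4 (prior 3/14): the guide has 3 equally likely choices, so probability 1/3; weight (3/14)·(1/3) = 1/14.
The weights sum to 11/28.
So P(the ruby in chest 3 | the guide opened chest 1) = (3/28) / (11/28) = 3/11.

3/11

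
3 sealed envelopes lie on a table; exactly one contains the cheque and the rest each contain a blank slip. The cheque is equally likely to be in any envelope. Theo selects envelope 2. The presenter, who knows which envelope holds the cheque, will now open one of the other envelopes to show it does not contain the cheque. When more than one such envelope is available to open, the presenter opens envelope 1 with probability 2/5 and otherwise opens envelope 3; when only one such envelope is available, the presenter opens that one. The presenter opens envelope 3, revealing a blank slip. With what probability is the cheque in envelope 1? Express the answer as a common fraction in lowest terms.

Consider each possible location of the cheque in turn.
If it is in envelope 1 (prior 1/3): only envelope 3 is available, probability 1; weight (1/3)·1 = 1/3.
If it is in envelope 2 (prior 1/3): envelope 1 is available but not opened, probability 3/5; weight (1/3)·(3/5) = 1/5.
If it is in envelope 3 (prior 1/3): the presenter opened envelope 3, so this case is ruled out; weight (1/3)·0 = 0.
The weights sum to 8/15.
So P(the cheque in envelope 1 | the presenter opened envelope 3) = (1/3) / (8/15) = 5/8.

5/8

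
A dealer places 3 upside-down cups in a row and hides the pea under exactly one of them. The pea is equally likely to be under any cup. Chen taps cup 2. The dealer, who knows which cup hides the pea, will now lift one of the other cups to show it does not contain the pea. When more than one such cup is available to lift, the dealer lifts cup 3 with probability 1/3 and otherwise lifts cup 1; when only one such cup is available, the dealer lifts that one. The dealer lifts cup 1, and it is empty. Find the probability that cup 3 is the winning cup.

3/5

Apply Bayes' rule, conditioning on where the pea actually is.
If it is under cup 1 (prior 1/3): the dealer opened cup 1, so this case is ruled out; weight (1/3)·0 = 0.
If it is under cup 2 (prior 1/3): cup 3 is available but not opened, probability 2/3; weight (1/3)·(2/3) = 2/9.
If it is under cup 3 (prior 1/3): only cup 1 is available, probability 1; weight (1/3)·1 = 1/3.
The weights sum to 5/9.
So P(the pea under cup 3 | the dealer opened cup 1) = (1/3) / (5/9) = 3/5.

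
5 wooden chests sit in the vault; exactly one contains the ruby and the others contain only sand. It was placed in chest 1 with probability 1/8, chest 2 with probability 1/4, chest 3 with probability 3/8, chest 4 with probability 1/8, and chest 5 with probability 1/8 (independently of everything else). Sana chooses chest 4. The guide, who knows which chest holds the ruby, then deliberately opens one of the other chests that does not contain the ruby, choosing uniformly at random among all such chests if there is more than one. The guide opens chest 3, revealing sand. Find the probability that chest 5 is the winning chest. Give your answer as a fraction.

4/19

Condition on the true location of the ruby.
If it is in either of chests 1 and 5 (prior 1/8 each): the guide has 3 equally likely choices, so probability 1/3; weight (1/8)·(1/3) = 1/24 each.
If it is in chest 2 (prior 1/4): the guide has 3 equally likely choices, so probability 1/3; weight (1/4)·(1/3) = 1/12.
If it is in chest 3 (prior 3/8): the guide opened chest 3, so this case is ruled out; weight (3/8)·0 = 0.
If it is in chest 4 (prior 1/8): the guide has 4 equally likely choices, so probability 1/4; weight (1/8)·(1/4) = 1/32.
The weights sum to 19/96.
So P(the ruby in chest 5 | the guide opened chest 3) = (1/24) / (19/96) = 4/19.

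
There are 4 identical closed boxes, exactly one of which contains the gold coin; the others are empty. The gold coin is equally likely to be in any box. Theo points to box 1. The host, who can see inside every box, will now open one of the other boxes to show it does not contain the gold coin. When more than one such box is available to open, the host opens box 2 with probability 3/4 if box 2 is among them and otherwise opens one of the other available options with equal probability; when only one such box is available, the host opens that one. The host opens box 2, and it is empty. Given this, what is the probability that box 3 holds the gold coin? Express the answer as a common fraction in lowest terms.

1/3

Condition on the true location of the gold coin.
If it is in any of boxes 1, 3, and 4 (prior 1/4 each): box 2 is available, opened with probability 3/4; weight (1/4)·(3/4) = 3/16 each.
If it is in box 2 (prior 1/4): the host opened box 2, so this case is ruled out; weight (1/4)·0 = 0.
The weights sum to 9/16.
So P(the gold coin in box 3 | the host opened box 2) = (3/16) / (9/16) = 1/3.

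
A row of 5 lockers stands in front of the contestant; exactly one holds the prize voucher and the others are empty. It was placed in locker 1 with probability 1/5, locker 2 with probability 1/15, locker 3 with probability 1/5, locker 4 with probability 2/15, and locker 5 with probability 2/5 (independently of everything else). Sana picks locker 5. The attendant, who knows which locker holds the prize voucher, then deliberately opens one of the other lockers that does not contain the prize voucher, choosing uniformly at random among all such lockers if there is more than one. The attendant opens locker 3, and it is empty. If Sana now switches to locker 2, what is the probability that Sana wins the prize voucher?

2/21

Condition on the true location of the prize voucher.
If it is in locker 1 (prior 1/5): the attendant has 3 equally likely choices, so probability 1/3; weight (1/5)·(1/3) = 1/15.
If it is in locker 2 (prior 1/15): the attendant has 3 equally likely choices, so probability 1/3; weight (1/15)·(1/3) = 1/45.
If it is in locker 3 (prior 1/5): the attendant opened locker 3, so this case is ruled out; weight (1/5)·0 = 0.
If it is in locker 4 (prior 2/15): the attendant has 3 equally likely choices, so probability 1/3; weight (2/15)·(1/3) = 2/45.
If it is in locker 5 (prior 2/5): the attendant has 4 equally likely choices, so probability 1/4; weight (2/5)·(1/4) = 1/10.
The weights sum to 7/30.
So P(the prize voucher in locker 2 | the attendant opened locker 3) = (1/45) / (7/30) = 2/21.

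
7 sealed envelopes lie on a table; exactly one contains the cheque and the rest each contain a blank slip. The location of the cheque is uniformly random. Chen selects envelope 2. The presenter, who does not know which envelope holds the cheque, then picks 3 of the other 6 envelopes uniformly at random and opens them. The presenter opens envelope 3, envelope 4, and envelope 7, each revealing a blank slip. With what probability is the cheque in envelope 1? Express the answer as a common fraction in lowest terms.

1/4

Apply Bayes' rule, conditioning on where the cheque actually is.
If it is in any of envelopes 1, 2, 5, and 6 (prior 1/7 each): the presenter picks exactly this set with probability 1/20 regardless, and none is the prize; weight (1/7)·(1/20) = 1/140 each.
If it is in any of envelopes 3, 4, and 7 (prior 1/7 each): that envelope was opened and seen not to hold the prize — ruled out; weight (1/7)·0 = 0 each.
The weights sum to 1/35.
So P(the cheque in envelope 1 | the presenter opened envelope 3, envelope 4, and envelope 7) = (1/140) / (1/35) = 1/4.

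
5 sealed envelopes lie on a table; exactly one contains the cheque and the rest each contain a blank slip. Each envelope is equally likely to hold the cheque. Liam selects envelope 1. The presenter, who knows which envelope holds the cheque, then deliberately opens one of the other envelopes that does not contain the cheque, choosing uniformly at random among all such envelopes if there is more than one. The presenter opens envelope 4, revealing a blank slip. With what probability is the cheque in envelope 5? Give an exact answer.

Consider each possible location of the cheque in turn.
If it is in envelope 1 (prior 1/5): the presenter has 4 equally likely choices, so probability 1/4; weight (1/5)·(1/4) = 1/20.
If it is in any of envelopes 2, 3, and 5 (prior 1/5 each): the presenter has 3 equally likely choices, so probability 1/3; weight (1/5)·(1/3) = 1/15 each.
If it is in envelope 4 (prior 1/5): the presenter opened envelope 4, so this case is ruled out; weight (1/5)·0 = 0.
The weights sum to 1/4.
So P(the cheque in envelope 5 | the presenter opened envelope 4) = (1/15) / (1/4) = 4/15.

4/15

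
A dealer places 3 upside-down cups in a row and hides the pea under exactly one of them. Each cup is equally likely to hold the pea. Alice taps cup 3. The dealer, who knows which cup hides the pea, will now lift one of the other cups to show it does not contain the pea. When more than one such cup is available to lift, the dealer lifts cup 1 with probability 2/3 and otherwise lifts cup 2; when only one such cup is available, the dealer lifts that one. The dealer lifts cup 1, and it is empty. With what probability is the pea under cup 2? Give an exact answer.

3/5

Condition on the true location of the pea.
If it is under cup 1 (prior 1/3): the dealer opened cup 1, so this case is ruled out; weight (1/3)·0 = 0.
If it is under cup 2 (prior 1/3): only cup 1 is available, probability 1; weight (1/3)·1 = 1/3.
If it is under cup 3 (prior 1/3): cup 1 is available, opened with probability 2/3; weight (1/3)·(2/3) = 2/9.
The weights sum to 5/9.
So P(the pea under cup 2 | the dealer opened cup 1) = (1/3) / (5/9) = 3/5.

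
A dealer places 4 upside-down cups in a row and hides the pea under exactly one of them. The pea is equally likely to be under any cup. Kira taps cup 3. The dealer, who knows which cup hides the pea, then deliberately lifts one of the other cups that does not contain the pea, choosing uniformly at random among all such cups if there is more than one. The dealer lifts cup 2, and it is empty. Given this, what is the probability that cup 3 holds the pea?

1/4

Condition on the true location of the pea.
If it is under either of cups 1 and 4 (prior 1/4 each): the dealer has 2 equally likely choices, so probability 1/2; weight (1/4)·(1/2) = 1/8 each.
If it is under cup 2 (prior 1/4): the dealer opened cup 2, so this case is ruled out; weight (1/4)·0 = 0.
If it is under cup 3 (prior 1/4): the dealer has 3 equally likely choices, so probability 1/3; weight (1/4)·(1/3) = 1/12.
The weights sum to 1/3.
So P(the pea under cup 3 | the dealer opened cup 2) = (1/12) / (1/3) = 1/4.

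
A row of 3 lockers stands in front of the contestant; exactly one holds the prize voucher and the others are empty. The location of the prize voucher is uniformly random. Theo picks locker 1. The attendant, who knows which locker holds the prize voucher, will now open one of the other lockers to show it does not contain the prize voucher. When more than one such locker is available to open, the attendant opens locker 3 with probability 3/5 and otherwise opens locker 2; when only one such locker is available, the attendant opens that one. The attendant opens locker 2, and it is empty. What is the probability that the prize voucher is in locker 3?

Consider each possible location of the prize voucher in turn.
If it is in locker 1 (prior 1/3): locker 3 is available but not opened, probability 2/5; weight (1/3)·(2/5) = 2/15.
If it is in locker 2 (prior 1/3): the attendant opened locker 2, so this case is ruled out; weight (1/3)·0 = 0.
If it is in locker 3 (prior 1/3): only locker 2 is available, probability 1; weight (1/3)·1 = 1/3.
The weights sum to 7/15.
So P(the prize voucher in locker 3 | the attendant opened locker 2) = (1/3) / (7/15) = 5/7.

5/7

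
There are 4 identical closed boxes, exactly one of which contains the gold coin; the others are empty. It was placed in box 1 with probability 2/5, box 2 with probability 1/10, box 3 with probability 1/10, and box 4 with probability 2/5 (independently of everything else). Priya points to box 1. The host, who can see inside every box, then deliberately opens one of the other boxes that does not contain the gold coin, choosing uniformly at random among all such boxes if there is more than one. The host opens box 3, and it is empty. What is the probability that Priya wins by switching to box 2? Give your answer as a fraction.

Apply Bayes' rule, conditioning on where the gold coin actually is.
If it is in box 1 (prior 2/5): the host has 3 equally likely choices, so probability 1/3; weight (2/5)·(1/3) = 2/15.
If it is in box 2 (prior 1/10): the host has 2 equally likely choices, so probability 1/2; weight (1/10)·(1/2) = 1/20.
If it is in box 3 (prior 1/10): the host opened box 3, so this case is ruled out; weight (1/10)·0 = 0.
If it is in box 4 (prior 2/5): the host has 2 equally likely choices, so probability 1/2; weight (2/5)·(1/2) = 1/5.
The weights sum to 23/60.
So P(the gold coin in box 2 | the host opened box 3) = (1/20) / (23/60) = 3/23.

3/23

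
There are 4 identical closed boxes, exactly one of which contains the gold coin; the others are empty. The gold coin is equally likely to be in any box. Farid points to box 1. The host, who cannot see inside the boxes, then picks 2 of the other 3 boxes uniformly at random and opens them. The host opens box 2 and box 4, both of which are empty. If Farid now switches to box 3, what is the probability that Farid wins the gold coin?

Apply Bayes' rule, conditioning on where the gold coin actually is.
If it is in either of boxes 1 and 3 (prior 1/4 each): the host picks exactly this set with probability 1/3 regardless, and none is the prize; weight (1/4)·(1/3) = 1/12 each.
If it is in either of boxes 2 and 4 (prior 1/4 each): that box was opened and seen not to hold the prize — ruled out; weight (1/4)·0 = 0 each.
The weights sum to 1/6.
So P(the gold coin in box 3 | the host opened box 2 and box 4) = (1/12) / (1/6) = 1/2.

1/2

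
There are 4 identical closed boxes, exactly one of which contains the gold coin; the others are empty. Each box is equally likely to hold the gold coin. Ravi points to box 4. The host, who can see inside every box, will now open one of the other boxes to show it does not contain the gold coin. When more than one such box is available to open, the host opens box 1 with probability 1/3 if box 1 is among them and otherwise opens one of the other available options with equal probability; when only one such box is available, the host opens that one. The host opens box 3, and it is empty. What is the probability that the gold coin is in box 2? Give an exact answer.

4/9

Condition on the true location of the gold coin.
If it is in box 1 (prior 1/4): box 1 holds the prize so is unavailable; the host chooses uniformly among the 2 others, probability 1/2; weight (1/4)·(1/2) = 1/8.
If it is in box 2 (prior 1/4): box 1 is available but not opened, probability 2/3; weight (1/4)·(2/3) = 1/6.
If it is in box 3 (prior 1/4): the host opened box 3, so this case is ruled out; weight (1/4)·0 = 0.
If it is in box 4 (prior 1/4): box 1 is available but not opened; box 3 gets probability (1 − 1/3)/2 = 1/3; weight (1/4)·(1/3) = 1/12.
The weights sum to 3/8.
So P(the gold coin in box 2 | the host opened box 3) = (1/6) / (3/8) = 4/9.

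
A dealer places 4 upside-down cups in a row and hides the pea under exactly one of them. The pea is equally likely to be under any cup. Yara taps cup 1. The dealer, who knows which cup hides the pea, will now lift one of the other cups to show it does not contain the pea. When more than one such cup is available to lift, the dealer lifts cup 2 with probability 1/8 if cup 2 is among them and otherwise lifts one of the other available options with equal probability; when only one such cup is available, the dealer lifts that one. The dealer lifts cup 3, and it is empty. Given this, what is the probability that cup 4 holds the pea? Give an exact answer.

14/29

Condition on the true location of the pea.
If it is under cup 1 (prior 1/4): cup 2 is available but not opened; cup 3 gets probability (1 − 1/8)/2 = 7/16; weight (1/4)·(7/16) = 7/64.
If it is under cup 2 (prior 1/4): cup 2 holds the prize so is unavailable; the dealer chooses uniformly among the 2 others, probability 1/2; weight (1/4)·(1/2) = 1/8.
If it is under cup 3 (prior 1/4): the dealer opened cup 3, so this case is ruled out; weight (1/4)·0 = 0.
If it is under cup 4 (prior 1/4): cup 2 is available but not opened, probability 7/8; weight (1/4)·(7/8) = 7/32.
The weights sum to 29/64.
So P(the pea under cup 4 | the dealer opened cup 3) = (7/32) / (29/64) = 14/29.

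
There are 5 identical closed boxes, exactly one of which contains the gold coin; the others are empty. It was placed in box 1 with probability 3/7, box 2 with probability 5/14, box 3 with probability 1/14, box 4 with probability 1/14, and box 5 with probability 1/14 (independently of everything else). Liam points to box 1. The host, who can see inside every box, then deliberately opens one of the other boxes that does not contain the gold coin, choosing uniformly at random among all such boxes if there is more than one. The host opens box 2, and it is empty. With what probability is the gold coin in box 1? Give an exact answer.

Consider each possible location of the gold coin in turn.
If it is in box 1 (prior 3/7): the host has 4 equally likely choices, so probability 1/4; weight (3/7)·(1/4) = 3/28.
If it is in box 2 (prior 5/14): the host opened box 2, so this case is ruled out; weight (5/14)·0 = 0.
If it is in any of boxes 3, 4, and 5 (prior 1/14 each): the host has 3 equally likely choices, so probability 1/3; weight (1/14)·(1/3) = 1/42 each.
The weights sum to 5/28.
So P(the gold coin in box 1 | the host opened box 2) = (3/28) / (5/28) = 3/5.

3/5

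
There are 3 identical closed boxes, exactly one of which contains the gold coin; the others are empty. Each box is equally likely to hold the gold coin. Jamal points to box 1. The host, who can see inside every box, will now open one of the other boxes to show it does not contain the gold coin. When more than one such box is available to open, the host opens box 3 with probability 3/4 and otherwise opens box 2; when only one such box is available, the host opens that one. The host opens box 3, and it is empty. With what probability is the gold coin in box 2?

4/7

Apply Bayes' rule, conditioning on where the gold coin actually is.
If it is in box 1 (prior 1/3): box 3 is available, opened with probability 3/4; weight (1/3)·(3/4) = 1/4.
If it is in box 2 (prior 1/3): only box 3 is available, probability 1; weight (1/3)·1 = 1/3.
If it is in box 3 (prior 1/3): the host opened box 3, so this case is ruled out; weight (1/3)·0 = 0.
The weights sum to 7/12.
So P(the gold coin in box 2 | the host opened box 3) = (1/3) / (7/12) = 4/7.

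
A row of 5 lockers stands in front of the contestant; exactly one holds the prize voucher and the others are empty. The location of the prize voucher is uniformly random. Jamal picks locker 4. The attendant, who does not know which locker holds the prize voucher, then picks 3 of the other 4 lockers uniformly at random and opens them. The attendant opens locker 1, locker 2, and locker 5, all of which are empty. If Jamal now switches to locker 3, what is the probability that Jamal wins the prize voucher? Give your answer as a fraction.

1/2

Because the attendant chose which lockers to open without knowing where the prize voucher is, the choice is independent of the prize location. Learning that none of the 3 opened lockers holds the prize voucher simply rules out those 3 locations and leaves the remaining 2 lockers still equally likely by symmetry.
So P(the prize voucher in locker 3) = 1/2.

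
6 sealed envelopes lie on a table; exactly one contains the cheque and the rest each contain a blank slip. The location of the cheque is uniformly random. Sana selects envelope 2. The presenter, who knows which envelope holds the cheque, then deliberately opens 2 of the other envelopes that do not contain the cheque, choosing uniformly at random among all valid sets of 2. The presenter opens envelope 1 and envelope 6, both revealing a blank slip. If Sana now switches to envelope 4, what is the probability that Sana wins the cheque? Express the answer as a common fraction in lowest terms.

Apply Bayes' rule, conditioning on where the cheque actually is.
If it is in either of envelopes 1 and 6 (prior 1/6 each): that envelope was opened and seen not to hold the prize — ruled out; weight (1/6)·0 = 0 each.
If it is in envelope 2 (prior 1/6): the presenter has 10 equally likely choices, so probability 1/10; weight (1/6)·(1/10) = 1/60.
If it is in any of envelopes 3, 4, and 5 (prior 1/6 each): the presenter has 6 equally likely choices, so probability 1/6; weight (1/6)·(1/6) = 1/36 each.
The weights sum to 1/10.
So P(the cheque in envelope 4 | the presenter opened envelope 1 and envelope 6) = (1/36) / (1/10) = 5/18.

5/18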